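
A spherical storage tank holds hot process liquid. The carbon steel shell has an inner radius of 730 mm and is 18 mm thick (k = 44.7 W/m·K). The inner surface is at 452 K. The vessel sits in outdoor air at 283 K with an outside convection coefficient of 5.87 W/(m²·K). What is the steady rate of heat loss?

Q ≈ 6960 W

For a spherical shell R = (1/r₁ − 1/r₂)/(4πk); film R = 1/(h·4πr²). In series:
R_carbon steel shell = (1/0.73 − 1/0.748)/(4π×44.7) = 5.869×10^-5 K/W
R_outer film = 1/(h·4πr_o²) = 1/(5.87×4π×0.748²) = 0.02423 K/W
R_total = 0.02429 K/W
Q = ΔT/R_total = 169/0.02429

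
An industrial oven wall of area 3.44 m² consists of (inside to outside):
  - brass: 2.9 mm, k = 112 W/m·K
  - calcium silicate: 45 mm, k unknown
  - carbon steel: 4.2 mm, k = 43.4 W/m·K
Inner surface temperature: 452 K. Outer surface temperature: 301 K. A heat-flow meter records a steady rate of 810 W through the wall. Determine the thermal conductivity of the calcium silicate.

k ≈ 0.0702 W/(m·K)

Using the resistance-network approach (series):
R_brass = L/(kA) = 0.0029/(112×3.44) = 7.527×10^-6 K/W
R_carbon steel = L/(kA) = 0.0042/(43.4×3.44) = 2.813×10^-5 K/W
Sum of known resistances R_other = 3.566×10^-5 K/W
Total R = ΔT/Q = 151/810 = 0.1864 K/W
R_calcium silicate = R_total − R_other = 0.1864 K/W
k = L/(R·A) = 0.045/(0.1864×3.44)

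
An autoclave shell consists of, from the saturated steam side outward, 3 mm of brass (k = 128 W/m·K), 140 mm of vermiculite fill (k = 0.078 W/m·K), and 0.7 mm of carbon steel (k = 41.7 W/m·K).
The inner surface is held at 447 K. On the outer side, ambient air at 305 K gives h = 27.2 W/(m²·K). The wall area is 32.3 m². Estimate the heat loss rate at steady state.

Treating each layer as a thermal resistance in series:
R_brass = L/(kA) = 0.003/(128×32.3) = 7.256×10^-7 K/W
R_vermiculite fill = L/(kA) = 0.14/(0.078×32.3) = 0.05557 K/W
R_carbon steel = L/(kA) = 0.0007/(41.7×32.3) = 5.197×10^-7 K/W
R_outer film = 1/(h_o·A) = 1/(27.2×32.3) = 0.001138 K/W
R_total = 0.05671 K/W
Q = ΔT / R_total = 142 / 0.05671

Q ≈ 2500 W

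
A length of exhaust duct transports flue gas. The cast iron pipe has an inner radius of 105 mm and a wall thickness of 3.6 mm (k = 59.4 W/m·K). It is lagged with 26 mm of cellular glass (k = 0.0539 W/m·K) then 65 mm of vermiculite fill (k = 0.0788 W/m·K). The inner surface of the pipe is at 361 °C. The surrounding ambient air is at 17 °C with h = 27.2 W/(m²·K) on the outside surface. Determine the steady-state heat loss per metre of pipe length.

Per-layer cylindrical resistances, series-summed:
R_cast iron pipe wall = ln(108.6/105)/(2π×59.4×1) = 9.032×10^-5 K/W
R_cellular glass = ln(134.6/108.6)/(2π×0.0539×1) = 0.6338 K/W
R_vermiculite fill = ln(199.6/134.6)/(2π×0.0788×1) = 0.7958 K/W
R_outer film = 1/(h_o·2πr_oL) = 1/(27.2×2π×0.1996×1) = 0.02932 K/W
R_total = 1.459 K/W
Q = ΔT/R_total = 344/1.459

q′ ≈ 236 W/m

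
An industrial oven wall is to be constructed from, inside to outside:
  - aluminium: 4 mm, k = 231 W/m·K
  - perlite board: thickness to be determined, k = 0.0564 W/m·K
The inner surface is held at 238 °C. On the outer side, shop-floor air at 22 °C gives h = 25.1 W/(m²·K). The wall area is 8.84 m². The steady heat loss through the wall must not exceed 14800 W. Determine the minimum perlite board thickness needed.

Series thermal resistances:
R_aluminium = L/(kA) = 0.004/(231×8.84) = 1.959×10^-6 K/W
R_outer film = 1/(h_o·A) = 1/(25.1×8.84) = 0.004507 K/W
Sum of the known resistances R_other = 0.004509 K/W
Required total resistance R_tot = ΔT/Q_allow = 216/14800 = 0.01459 K/W
R_perlite board = R_tot − R_other = 0.01009 K/W
L = R·k·A = 0.01009×0.0564×8.84

L ≈ 5.03 mm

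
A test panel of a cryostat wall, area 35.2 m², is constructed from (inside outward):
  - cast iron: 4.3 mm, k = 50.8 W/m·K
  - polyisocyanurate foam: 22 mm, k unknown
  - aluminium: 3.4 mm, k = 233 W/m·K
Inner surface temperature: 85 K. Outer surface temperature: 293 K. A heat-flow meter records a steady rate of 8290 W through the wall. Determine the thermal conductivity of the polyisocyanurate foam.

k ≈ 0.0249 W/(m·K)

Model the wall as resistances in series:
R_cast iron = L/(kA) = 0.0043/(50.8×35.2) = 2.405×10^-6 K/W
R_aluminium = L/(kA) = 0.0034/(233×35.2) = 4.146×10^-7 K/W
Sum of known resistances R_other = 2.819×10^-6 K/W
Total R = ΔT/Q = 208/8290 = 0.02509 K/W
R_polyisocyanurate foam = R_total − R_other = 0.02509 K/W
k = L/(R·A) = 0.022/(0.02509×35.2)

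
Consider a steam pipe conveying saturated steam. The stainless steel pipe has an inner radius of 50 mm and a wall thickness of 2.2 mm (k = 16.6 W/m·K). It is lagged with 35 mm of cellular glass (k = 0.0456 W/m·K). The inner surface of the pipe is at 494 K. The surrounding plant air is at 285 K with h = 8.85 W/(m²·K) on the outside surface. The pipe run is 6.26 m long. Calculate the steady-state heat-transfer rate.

Cylindrical conduction, so R = ln(r₂/r₁)/(2πkL) per layer, in series:
R_stainless steel pipe wall = ln(52.2/50)/(2π×16.6×6.26) = 6.595×10^-5 K/W
R_cellular glass = ln(87.2/52.2)/(2π×0.0456×6.26) = 0.2861 K/W
R_outer film = 1/(h_o·2πr_oL) = 1/(8.85×2π×0.0872×6.26) = 0.03294 K/W
R_total = 0.3191 K/W
Q = ΔT/R_total = 209/0.3191

Q ≈ 655 W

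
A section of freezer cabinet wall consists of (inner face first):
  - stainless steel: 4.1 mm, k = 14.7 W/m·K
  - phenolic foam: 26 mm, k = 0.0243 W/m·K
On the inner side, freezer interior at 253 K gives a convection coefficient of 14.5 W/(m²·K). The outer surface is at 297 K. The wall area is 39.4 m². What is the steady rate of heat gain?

Model the wall as resistances in series:
R_inner film = 1/(h_i·A) = 1/(14.5×39.4) = 0.00175 K/W
R_stainless steel = L/(kA) = 0.0041/(14.7×39.4) = 7.079×10^-6 K/W
R_phenolic foam = L/(kA) = 0.026/(0.0243×39.4) = 0.02716 K/W
R_total = 0.02891 K/W
Q = ΔT / R_total = 44 / 0.02891

Q ≈ 1520 W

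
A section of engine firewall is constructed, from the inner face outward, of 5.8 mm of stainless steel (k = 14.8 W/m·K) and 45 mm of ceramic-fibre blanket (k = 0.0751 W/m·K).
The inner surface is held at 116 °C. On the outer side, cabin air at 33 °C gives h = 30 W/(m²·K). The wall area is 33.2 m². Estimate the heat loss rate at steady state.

Q ≈ 4350 W

Thermal resistances in series:
R_stainless steel = L/(kA) = 0.0058/(14.8×33.2) = 1.18×10^-5 K/W
R_ceramic-fibre blanket = L/(kA) = 0.045/(0.0751×33.2) = 0.01805 K/W
R_outer film = 1/(h_o·A) = 1/(30×33.2) = 0.001004 K/W
R_total = 0.01906 K/W
Q = ΔT / R_total = 83 / 0.01906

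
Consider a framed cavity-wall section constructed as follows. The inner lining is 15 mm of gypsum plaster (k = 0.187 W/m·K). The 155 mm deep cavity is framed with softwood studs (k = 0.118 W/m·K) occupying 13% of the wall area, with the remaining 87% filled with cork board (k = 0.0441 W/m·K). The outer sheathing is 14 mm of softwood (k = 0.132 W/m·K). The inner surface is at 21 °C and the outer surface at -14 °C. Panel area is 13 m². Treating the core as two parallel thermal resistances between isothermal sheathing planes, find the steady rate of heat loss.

Sheathing layers in series; stud and cavity paths in parallel between them.
R_inner = 0.015/(0.187×13) = 0.00617 K/W
R_stud  = 0.155/(0.118×0.13×13) = 0.7773 K/W
R_cav   = 0.155/(0.0441×0.87×13) = 0.3108 K/W
1/R_core = 1/R_stud + 1/R_cav → R_core = 0.222 K/W
R_outer = 0.014/(0.132×13) = 0.008159 K/W
R_total = 0.2363 K/W
Q = ΔT/R_total = 35/0.2363

Q ≈ 148 W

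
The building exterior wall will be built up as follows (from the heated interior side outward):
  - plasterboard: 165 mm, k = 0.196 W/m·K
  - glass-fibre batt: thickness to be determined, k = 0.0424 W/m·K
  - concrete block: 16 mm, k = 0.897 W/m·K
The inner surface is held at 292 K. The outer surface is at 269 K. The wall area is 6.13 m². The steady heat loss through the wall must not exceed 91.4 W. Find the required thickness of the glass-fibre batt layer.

Treating each layer as a thermal resistance in series:
R_plasterboard = L/(kA) = 0.165/(0.196×6.13) = 0.1373 K/W
R_concrete block = L/(kA) = 0.016/(0.897×6.13) = 0.00291 K/W
Sum of the known resistances R_other = 0.1402 K/W
Required total resistance R_tot = ΔT/Q_allow = 23/91.4 = 0.2516 K/W
R_glass-fibre batt = R_tot − R_other = 0.1114 K/W
L = R·k·A = 0.1114×0.0424×6.13

L ≈ 29 mm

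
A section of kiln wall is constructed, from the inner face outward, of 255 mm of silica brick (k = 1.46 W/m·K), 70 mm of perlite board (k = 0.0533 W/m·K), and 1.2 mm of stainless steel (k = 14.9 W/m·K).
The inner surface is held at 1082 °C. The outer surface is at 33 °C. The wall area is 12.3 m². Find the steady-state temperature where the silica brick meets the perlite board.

Using the resistance-network approach (series):
R_silica brick = L/(kA) = 0.255/(1.46×12.3) = 0.0142 K/W
R_perlite board = L/(kA) = 0.07/(0.0533×12.3) = 0.1068 K/W
R_stainless steel = L/(kA) = 0.0012/(14.9×12.3) = 6.548×10^-6 K/W
R_total = 0.121 K/W;  Q = ΔT/R_total = 1049/0.121 = 8671 W
T_interface = T_inner − Q·ΣR(inner→interface) = 1082 − 8670×0.0142

T ≈ 959 °C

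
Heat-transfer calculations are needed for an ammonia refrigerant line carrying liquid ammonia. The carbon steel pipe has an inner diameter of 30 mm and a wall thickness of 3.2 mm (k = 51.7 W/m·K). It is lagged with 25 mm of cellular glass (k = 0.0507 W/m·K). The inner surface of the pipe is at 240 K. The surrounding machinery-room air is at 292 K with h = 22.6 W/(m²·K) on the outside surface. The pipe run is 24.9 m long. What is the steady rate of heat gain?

Cylindrical conduction, so R = ln(r₂/r₁)/(2πkL) per layer, in series:
R_carbon steel pipe wall = ln(18.2/15)/(2π×51.7×24.9) = 2.391×10^-5 K/W
R_cellular glass = ln(43.2/18.2)/(2π×0.0507×24.9) = 0.109 K/W
R_outer film = 1/(h_o·2πr_oL) = 1/(22.6×2π×0.0432×24.9) = 0.006547 K/W
R_total = 0.1155 K/W
Q = ΔT/R_total = 52/0.1155

Q ≈ 450 W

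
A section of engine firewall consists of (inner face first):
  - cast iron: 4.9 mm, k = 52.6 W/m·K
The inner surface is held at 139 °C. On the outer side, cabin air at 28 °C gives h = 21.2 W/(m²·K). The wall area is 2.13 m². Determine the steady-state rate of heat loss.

Q ≈ 5000 W

Using the resistance-network approach (series):
R_cast iron = L/(kA) = 0.0049/(52.6×2.13) = 4.374×10^-5 K/W
R_outer film = 1/(h_o·A) = 1/(21.2×2.13) = 0.02215 K/W
R_total = 0.02219 K/W
Q = ΔT / R_total = 111 / 0.02219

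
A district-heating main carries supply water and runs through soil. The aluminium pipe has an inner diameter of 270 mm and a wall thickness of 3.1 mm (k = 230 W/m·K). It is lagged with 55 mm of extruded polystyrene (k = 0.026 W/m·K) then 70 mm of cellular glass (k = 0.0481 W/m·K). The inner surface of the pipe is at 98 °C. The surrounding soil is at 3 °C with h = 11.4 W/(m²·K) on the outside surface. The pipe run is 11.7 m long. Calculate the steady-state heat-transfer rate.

Treating each annulus and film as a series resistance:
R_aluminium pipe wall = ln(138.1/135)/(2π×230×11.7) = 1.343×10^-6 K/W
R_extruded polystyrene = ln(193.1/138.1)/(2π×0.026×11.7) = 0.1754 K/W
R_cellular glass = ln(263.1/193.1)/(2π×0.0481×11.7) = 0.08748 K/W
R_outer film = 1/(h_o·2πr_oL) = 1/(11.4×2π×0.2631×11.7) = 0.004535 K/W
R_total = 0.2674 K/W
Q = ΔT/R_total = 95/0.2674

Q ≈ 355 W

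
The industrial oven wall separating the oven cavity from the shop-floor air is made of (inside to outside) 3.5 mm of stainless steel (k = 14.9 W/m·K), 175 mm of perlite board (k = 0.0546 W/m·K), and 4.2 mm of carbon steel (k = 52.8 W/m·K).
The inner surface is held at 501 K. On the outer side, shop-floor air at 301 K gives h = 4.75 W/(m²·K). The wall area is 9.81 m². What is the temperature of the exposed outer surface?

Treating each layer as a thermal resistance in series:
R_stainless steel = L/(kA) = 0.0035/(14.9×9.81) = 2.394×10^-5 K/W
R_perlite board = L/(kA) = 0.175/(0.0546×9.81) = 0.3267 K/W
R_carbon steel = L/(kA) = 0.0042/(52.8×9.81) = 8.109×10^-6 K/W
R_outer film = 1/(h_o·A) = 1/(4.75×9.81) = 0.02146 K/W
R_total = 0.3482 K/W;  Q = ΔT/R_total = 200/0.3482 = 574.4 W
T_interface = T_inner − Q·ΣR(inner→interface) = 501 − 574×0.3268

T ≈ 313 K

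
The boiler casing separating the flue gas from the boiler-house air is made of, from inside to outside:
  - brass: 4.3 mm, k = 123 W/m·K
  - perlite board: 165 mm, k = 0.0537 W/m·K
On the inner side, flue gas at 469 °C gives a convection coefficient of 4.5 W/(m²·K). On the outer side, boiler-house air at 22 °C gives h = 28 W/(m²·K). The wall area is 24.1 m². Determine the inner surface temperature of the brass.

Series thermal resistances:
R_inner film = 1/(h_i·A) = 1/(4.5×24.1) = 0.009221 K/W
R_brass = L/(kA) = 0.0043/(123×24.1) = 1.451×10^-6 K/W
R_perlite board = L/(kA) = 0.165/(0.0537×24.1) = 0.1275 K/W
R_outer film = 1/(h_o·A) = 1/(28×24.1) = 0.001482 K/W
R_total = 0.1382 K/W;  Q = ΔT/R_total = 447/0.1382 = 3234 W
T_interface = T_inner − Q·ΣR(inner→interface) = 469 − 3230×0.009221

T ≈ 439 °C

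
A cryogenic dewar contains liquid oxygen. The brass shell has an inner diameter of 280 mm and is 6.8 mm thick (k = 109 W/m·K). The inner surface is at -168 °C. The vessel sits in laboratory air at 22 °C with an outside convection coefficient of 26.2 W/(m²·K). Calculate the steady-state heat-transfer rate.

For a spherical shell R = (1/r₁ − 1/r₂)/(4πk); film R = 1/(h·4πr²). In series:
R_brass shell = (1/0.14 − 1/0.1468)/(4π×109) = 2.416×10^-4 K/W
R_outer film = 1/(h·4πr_o²) = 1/(26.2×4π×0.1468²) = 0.1409 K/W
R_total = 0.1412 K/W
Q = ΔT/R_total = 190/0.1412

Q ≈ 1350 W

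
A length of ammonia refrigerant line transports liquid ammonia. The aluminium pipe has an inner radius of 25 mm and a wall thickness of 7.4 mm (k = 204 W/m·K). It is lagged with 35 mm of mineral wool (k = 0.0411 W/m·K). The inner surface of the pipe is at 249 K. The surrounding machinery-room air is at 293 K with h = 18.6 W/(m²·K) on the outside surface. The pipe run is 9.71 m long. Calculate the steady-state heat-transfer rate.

Q ≈ 144 W

Per-layer cylindrical resistances, series-summed:
R_aluminium pipe wall = ln(32.4/25)/(2π×204×9.71) = 2.083×10^-5 K/W
R_mineral wool = ln(67.4/32.4)/(2π×0.0411×9.71) = 0.2921 K/W
R_outer film = 1/(h_o·2πr_oL) = 1/(18.6×2π×0.0674×9.71) = 0.01307 K/W
R_total = 0.3052 K/W
Q = ΔT/R_total = 44/0.3052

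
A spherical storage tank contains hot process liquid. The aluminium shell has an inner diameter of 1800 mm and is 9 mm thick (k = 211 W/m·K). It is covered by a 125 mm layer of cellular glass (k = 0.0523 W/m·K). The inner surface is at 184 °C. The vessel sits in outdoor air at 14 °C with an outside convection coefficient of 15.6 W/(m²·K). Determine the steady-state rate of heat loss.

Each spherical layer contributes R = (1/r_i − 1/r_o)/(4πk):
R_aluminium shell = (1/0.9 − 1/0.909)/(4π×211) = 4.149×10^-6 K/W
R_cellular glass = (1/0.909 − 1/1.034)/(4π×0.0523) = 0.2024 K/W
R_outer film = 1/(h·4πr_o²) = 1/(15.6×4π×1.034²) = 0.004771 K/W
R_total = 0.2071 K/W
Q = ΔT/R_total = 170/0.2071

Q ≈ 821 W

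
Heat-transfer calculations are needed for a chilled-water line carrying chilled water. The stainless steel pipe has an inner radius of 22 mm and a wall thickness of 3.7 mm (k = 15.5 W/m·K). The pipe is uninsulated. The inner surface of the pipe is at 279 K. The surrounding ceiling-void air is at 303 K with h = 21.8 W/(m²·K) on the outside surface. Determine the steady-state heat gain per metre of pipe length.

q′ ≈ 84 W/m

For a radial system each layer contributes R = ln(r_out/r_in)/(2πkL); films add R = 1/(hA).
R_stainless steel pipe wall = ln(25.7/22)/(2π×15.5×1) = 0.001596 K/W
R_outer film = 1/(h_o·2πr_oL) = 1/(21.8×2π×0.0257×1) = 0.2841 K/W
R_total = 0.2857 K/W
Q = ΔT/R_total = 24/0.2857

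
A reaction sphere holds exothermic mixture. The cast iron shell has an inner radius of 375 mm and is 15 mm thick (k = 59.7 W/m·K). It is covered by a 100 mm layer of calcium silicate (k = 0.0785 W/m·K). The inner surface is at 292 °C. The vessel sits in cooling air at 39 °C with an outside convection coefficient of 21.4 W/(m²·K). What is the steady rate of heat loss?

Q ≈ 463 W

Spherical conduction: R = (1/r_in − 1/r_out)/(4πk) per layer; series-sum.
R_cast iron shell = (1/0.375 − 1/0.39)/(4π×59.7) = 1.367×10^-4 K/W
R_calcium silicate = (1/0.39 − 1/0.49)/(4π×0.0785) = 0.5305 K/W
R_outer film = 1/(h·4πr_o²) = 1/(21.4×4π×0.49²) = 0.01549 K/W
R_total = 0.5461 K/W
Q = ΔT/R_total = 253/0.5461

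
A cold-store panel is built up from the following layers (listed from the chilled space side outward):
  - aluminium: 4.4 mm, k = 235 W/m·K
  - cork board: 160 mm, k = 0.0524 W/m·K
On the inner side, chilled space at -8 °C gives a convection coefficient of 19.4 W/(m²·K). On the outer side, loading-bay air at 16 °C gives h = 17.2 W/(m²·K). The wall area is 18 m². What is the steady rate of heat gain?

Thermal resistances in series:
R_inner film = 1/(h_i·A) = 1/(19.4×18) = 0.002864 K/W
R_aluminium = L/(kA) = 0.0044/(235×18) = 1.04×10^-6 K/W
R_cork board = L/(kA) = 0.16/(0.0524×18) = 0.1696 K/W
R_outer film = 1/(h_o·A) = 1/(17.2×18) = 0.00323 K/W
R_total = 0.1757 K/W
Q = ΔT / R_total = 24 / 0.1757

Q ≈ 137 W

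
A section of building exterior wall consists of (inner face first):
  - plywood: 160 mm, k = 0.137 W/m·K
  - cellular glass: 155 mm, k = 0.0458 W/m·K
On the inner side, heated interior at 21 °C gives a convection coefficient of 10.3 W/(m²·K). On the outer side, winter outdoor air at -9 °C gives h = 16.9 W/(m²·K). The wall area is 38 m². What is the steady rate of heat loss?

Series thermal resistances:
R_inner film = 1/(h_i·A) = 1/(10.3×38) = 0.002555 K/W
R_plywood = L/(kA) = 0.16/(0.137×38) = 0.03073 K/W
R_cellular glass = L/(kA) = 0.155/(0.0458×38) = 0.08906 K/W
R_outer film = 1/(h_o·A) = 1/(16.9×38) = 0.001557 K/W
R_total = 0.1239 K/W
Q = ΔT / R_total = 30 / 0.1239

Q ≈ 242 W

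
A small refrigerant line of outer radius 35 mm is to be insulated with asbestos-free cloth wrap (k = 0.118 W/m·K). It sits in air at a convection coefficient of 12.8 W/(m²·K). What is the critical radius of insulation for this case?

For a cylinder r_cr = k/h = 0.118/12.8
r_cr = 9.22 mm; since the bare radius (35 mm) is above r_cr, any added insulation will reduce heat loss.

r_cr ≈ 9.22 mm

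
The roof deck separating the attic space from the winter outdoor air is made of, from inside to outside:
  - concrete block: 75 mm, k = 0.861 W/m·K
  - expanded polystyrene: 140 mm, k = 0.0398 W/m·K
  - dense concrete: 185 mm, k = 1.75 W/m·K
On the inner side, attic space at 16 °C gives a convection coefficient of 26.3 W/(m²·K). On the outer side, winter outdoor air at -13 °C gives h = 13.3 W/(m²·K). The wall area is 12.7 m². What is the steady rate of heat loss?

Q ≈ 96.3 W

Series thermal resistances:
R_inner film = 1/(h_i·A) = 1/(26.3×12.7) = 0.002994 K/W
R_concrete block = L/(kA) = 0.075/(0.861×12.7) = 0.006859 K/W
R_expanded polystyrene = L/(kA) = 0.14/(0.0398×12.7) = 0.277 K/W
R_dense concrete = L/(kA) = 0.185/(1.75×12.7) = 0.008324 K/W
R_outer film = 1/(h_o·A) = 1/(13.3×12.7) = 0.00592 K/W
R_total = 0.3011 K/W
Q = ΔT / R_total = 29 / 0.3011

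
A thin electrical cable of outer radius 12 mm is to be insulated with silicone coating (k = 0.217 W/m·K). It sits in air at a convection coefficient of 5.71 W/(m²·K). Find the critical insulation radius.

r_cr ≈ 38 mm

For a cylinder r_cr = k/h = 0.217/5.71
r_cr = 38 mm; since the bare radius (12 mm) is below r_cr, adding a thin layer of insulation will *increase* heat loss.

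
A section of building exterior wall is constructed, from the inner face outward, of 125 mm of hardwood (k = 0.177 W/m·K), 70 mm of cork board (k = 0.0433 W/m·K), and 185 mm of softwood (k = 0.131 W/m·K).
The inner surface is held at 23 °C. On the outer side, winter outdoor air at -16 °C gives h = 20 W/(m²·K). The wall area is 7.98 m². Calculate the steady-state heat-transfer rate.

Model the wall as resistances in series:
R_hardwood = L/(kA) = 0.125/(0.177×7.98) = 0.0885 K/W
R_cork board = L/(kA) = 0.07/(0.0433×7.98) = 0.2026 K/W
R_softwood = L/(kA) = 0.185/(0.131×7.98) = 0.177 K/W
R_outer film = 1/(h_o·A) = 1/(20×7.98) = 0.006266 K/W
R_total = 0.4743 K/W
Q = ΔT / R_total = 39 / 0.4743

Q ≈ 82.2 W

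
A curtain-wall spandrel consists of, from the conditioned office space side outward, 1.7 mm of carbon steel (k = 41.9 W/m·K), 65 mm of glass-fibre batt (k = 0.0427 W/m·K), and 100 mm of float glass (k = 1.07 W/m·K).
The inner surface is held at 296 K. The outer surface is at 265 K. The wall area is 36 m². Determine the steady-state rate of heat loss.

Treating each layer as a thermal resistance in series:
R_carbon steel = L/(kA) = 0.0017/(41.9×36) = 1.127×10^-6 K/W
R_glass-fibre batt = L/(kA) = 0.065/(0.0427×36) = 0.04228 K/W
R_float glass = L/(kA) = 0.1/(1.07×36) = 0.002596 K/W
R_total = 0.04488 K/W
Q = ΔT / R_total = 31 / 0.04488

Q ≈ 691 W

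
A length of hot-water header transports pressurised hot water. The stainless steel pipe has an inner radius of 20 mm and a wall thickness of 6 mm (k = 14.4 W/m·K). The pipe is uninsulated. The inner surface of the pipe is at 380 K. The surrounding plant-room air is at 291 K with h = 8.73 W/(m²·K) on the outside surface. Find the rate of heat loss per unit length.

Radial resistances (cylindrical: R_cond = ln(r_o/r_i)/(2πkL), R_conv = 1/(h·2πrL)):
R_stainless steel pipe wall = ln(26/20)/(2π×14.4×1) = 0.0029 K/W
R_outer film = 1/(h_o·2πr_oL) = 1/(8.73×2π×0.026×1) = 0.7012 K/W
R_total = 0.7041 K/W
Q = ΔT/R_total = 89/0.7041

q′ ≈ 126 W/m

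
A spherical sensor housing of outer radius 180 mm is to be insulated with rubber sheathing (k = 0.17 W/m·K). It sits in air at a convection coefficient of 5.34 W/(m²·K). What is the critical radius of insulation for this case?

r_cr ≈ 63.7 mm

For a sphere r_cr = 2k/h = 2×0.17/5.34
r_cr = 63.7 mm; since the bare radius (180 mm) is above r_cr, any added insulation will reduce heat loss.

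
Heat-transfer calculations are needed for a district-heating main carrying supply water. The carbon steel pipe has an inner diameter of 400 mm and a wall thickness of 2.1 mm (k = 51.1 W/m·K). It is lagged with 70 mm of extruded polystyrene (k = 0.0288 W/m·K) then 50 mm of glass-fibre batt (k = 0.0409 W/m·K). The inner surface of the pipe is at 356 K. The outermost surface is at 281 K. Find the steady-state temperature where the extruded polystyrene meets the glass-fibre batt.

T ≈ 302 K

Radial resistances (cylindrical: R_cond = ln(r_o/r_i)/(2πkL), R_conv = 1/(h·2πrL)):
R_carbon steel pipe wall = ln(202.1/200)/(2π×51.1×1) = 3.253×10^-5 K/W
R_extruded polystyrene = ln(272.1/202.1)/(2π×0.0288×1) = 1.644 K/W
R_glass-fibre batt = ln(322.1/272.1)/(2π×0.0409×1) = 0.6564 K/W
R_total = 2.3 K/W
Q = ΔT/R_total = 75/2.3
Q = 32.6 W/m
T_interface = T_inner − Q·ΣR(inner→interface) = 356 − 32.6×1.644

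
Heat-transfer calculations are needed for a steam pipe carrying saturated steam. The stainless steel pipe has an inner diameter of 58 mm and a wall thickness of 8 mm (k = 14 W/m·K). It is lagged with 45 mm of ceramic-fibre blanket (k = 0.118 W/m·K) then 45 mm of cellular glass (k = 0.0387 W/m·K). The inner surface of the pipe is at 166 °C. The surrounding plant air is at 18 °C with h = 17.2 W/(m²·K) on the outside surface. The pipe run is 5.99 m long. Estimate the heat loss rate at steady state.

Q ≈ 301 W

Cylindrical conduction, so R = ln(r₂/r₁)/(2πkL) per layer, in series:
R_stainless steel pipe wall = ln(37/29)/(2π×14×5.99) = 4.624×10^-4 K/W
R_ceramic-fibre blanket = ln(82/37)/(2π×0.118×5.99) = 0.1792 K/W
R_cellular glass = ln(127/82)/(2π×0.0387×5.99) = 0.3004 K/W
R_outer film = 1/(h_o·2πr_oL) = 1/(17.2×2π×0.127×5.99) = 0.01216 K/W
R_total = 0.4922 K/W
Q = ΔT/R_total = 148/0.4922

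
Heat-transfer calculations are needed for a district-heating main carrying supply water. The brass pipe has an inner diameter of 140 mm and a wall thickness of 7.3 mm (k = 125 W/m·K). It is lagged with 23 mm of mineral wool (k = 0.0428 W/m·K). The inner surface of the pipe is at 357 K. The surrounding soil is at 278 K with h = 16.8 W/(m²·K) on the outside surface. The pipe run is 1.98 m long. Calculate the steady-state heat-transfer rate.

Q ≈ 147 W

Cylindrical conduction, so R = ln(r₂/r₁)/(2πkL) per layer, in series:
R_brass pipe wall = ln(77.3/70)/(2π×125×1.98) = 6.379×10^-5 K/W
R_mineral wool = ln(100.3/77.3)/(2π×0.0428×1.98) = 0.4892 K/W
R_outer film = 1/(h_o·2πr_oL) = 1/(16.8×2π×0.1003×1.98) = 0.0477 K/W
R_total = 0.537 K/W
Q = ΔT/R_total = 79/0.537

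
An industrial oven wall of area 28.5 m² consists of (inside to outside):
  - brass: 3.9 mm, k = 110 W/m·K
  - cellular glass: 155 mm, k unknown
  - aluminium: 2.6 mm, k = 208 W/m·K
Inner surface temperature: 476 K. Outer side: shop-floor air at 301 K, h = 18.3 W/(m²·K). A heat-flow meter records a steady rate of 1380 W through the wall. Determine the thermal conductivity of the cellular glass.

Using the resistance-network approach (series):
R_brass = L/(kA) = 0.0039/(110×28.5) = 1.244×10^-6 K/W
R_aluminium = L/(kA) = 0.0026/(208×28.5) = 4.386×10^-7 K/W
R_outer film = 1/(h_o·A) = 1/(18.3×28.5) = 0.001917 K/W
Sum of known resistances R_other = 0.001919 K/W
Total R = ΔT/Q = 175/1380 = 0.1268 K/W
R_cellular glass = R_total − R_other = 0.1249 K/W
k = L/(R·A) = 0.155/(0.1249×28.5)

k ≈ 0.0435 W/(m·K)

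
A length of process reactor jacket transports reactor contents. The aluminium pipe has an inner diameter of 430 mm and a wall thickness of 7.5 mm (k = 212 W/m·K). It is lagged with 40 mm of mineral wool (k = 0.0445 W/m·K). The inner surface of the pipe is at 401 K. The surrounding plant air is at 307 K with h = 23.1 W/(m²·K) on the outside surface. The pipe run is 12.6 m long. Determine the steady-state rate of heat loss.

Q ≈ 1920 W

For a radial system each layer contributes R = ln(r_out/r_in)/(2πkL); films add R = 1/(hA).
R_aluminium pipe wall = ln(222.5/215)/(2π×212×12.6) = 2.043×10^-6 K/W
R_mineral wool = ln(262.5/222.5)/(2π×0.0445×12.6) = 0.04693 K/W
R_outer film = 1/(h_o·2πr_oL) = 1/(23.1×2π×0.2625×12.6) = 0.002083 K/W
R_total = 0.04901 K/W
Q = ΔT/R_total = 94/0.04901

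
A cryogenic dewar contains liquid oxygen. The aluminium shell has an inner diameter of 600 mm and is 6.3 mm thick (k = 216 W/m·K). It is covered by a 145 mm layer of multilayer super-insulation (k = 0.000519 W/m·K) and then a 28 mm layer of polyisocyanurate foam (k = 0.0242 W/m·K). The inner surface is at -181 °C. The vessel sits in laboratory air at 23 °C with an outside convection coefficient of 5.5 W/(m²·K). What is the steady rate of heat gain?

Radial (spherical) resistances in series:
R_aluminium shell = (1/0.3 − 1/0.3063)/(4π×216) = 2.526×10^-5 K/W
R_multilayer super-insulation = (1/0.3063 − 1/0.4513)/(4π×0.000519) = 160.8 K/W
R_polyisocyanurate foam = (1/0.4513 − 1/0.4793)/(4π×0.0242) = 0.4257 K/W
R_outer film = 1/(h·4πr_o²) = 1/(5.5×4π×0.4793²) = 0.06298 K/W
R_total = 161.3 K/W
Q = ΔT/R_total = 204/161.3

Q ≈ 1.26 W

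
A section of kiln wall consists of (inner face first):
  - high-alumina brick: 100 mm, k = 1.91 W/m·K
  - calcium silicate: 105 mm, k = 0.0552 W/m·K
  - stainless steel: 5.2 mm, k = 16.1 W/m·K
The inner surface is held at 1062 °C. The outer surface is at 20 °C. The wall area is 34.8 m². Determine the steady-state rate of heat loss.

Using the resistance-network approach (series):
R_high-alumina brick = L/(kA) = 0.1/(1.91×34.8) = 0.001504 K/W
R_calcium silicate = L/(kA) = 0.105/(0.0552×34.8) = 0.05466 K/W
R_stainless steel = L/(kA) = 0.0052/(16.1×34.8) = 9.281×10^-6 K/W
R_total = 0.05617 K/W
Q = ΔT / R_total = 1042 / 0.05617

Q ≈ 18500 W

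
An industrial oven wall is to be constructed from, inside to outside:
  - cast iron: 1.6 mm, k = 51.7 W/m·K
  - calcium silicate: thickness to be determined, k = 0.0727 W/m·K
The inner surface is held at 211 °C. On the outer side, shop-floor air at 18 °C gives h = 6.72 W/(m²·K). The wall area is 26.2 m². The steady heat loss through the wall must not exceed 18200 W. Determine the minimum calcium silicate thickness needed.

L ≈ 9.38 mm

Model the wall as resistances in series:
R_cast iron = L/(kA) = 0.0016/(51.7×26.2) = 1.181×10^-6 K/W
R_outer film = 1/(h_o·A) = 1/(6.72×26.2) = 0.00568 K/W
Sum of the known resistances R_other = 0.005681 K/W
Required total resistance R_tot = ΔT/Q_allow = 193/18200 = 0.0106 K/W
R_calcium silicate = R_tot − R_other = 0.004923 K/W
L = R·k·A = 0.004923×0.0727×26.2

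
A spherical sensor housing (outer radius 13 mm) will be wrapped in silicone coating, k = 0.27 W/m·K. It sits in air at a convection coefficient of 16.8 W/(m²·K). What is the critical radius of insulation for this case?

For a sphere r_cr = 2k/h = 2×0.27/16.8
r_cr = 32.1 mm; since the bare radius (13 mm) is below r_cr, adding a thin layer of insulation will *increase* heat loss.

r_cr ≈ 32.1 mm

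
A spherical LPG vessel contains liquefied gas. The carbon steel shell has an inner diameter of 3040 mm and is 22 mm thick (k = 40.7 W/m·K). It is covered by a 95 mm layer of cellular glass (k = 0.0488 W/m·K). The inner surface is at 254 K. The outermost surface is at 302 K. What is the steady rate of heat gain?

Q ≈ 782 W

Each spherical layer contributes R = (1/r_i − 1/r_o)/(4πk):
R_carbon steel shell = (1/1.52 − 1/1.542)/(4π×40.7) = 1.835×10^-5 K/W
R_cellular glass = (1/1.542 − 1/1.637)/(4π×0.0488) = 0.06137 K/W
R_total = 0.06139 K/W
Q = ΔT/R_total = 48/0.06139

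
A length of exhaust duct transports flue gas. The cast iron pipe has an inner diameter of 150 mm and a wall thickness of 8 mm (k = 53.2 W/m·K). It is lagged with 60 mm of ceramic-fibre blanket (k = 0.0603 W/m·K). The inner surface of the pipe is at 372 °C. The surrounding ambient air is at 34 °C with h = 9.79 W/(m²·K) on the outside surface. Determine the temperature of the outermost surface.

T ≈ 58.8 °C

Treating each annulus and film as a series resistance:
R_cast iron pipe wall = ln(83/75)/(2π×53.2×1) = 3.032×10^-4 K/W
R_ceramic-fibre blanket = ln(143/83)/(2π×0.0603×1) = 1.436 K/W
R_outer film = 1/(h_o·2πr_oL) = 1/(9.79×2π×0.143×1) = 0.1137 K/W
R_total = 1.55 K/W
Q = ΔT/R_total = 338/1.55
Q = 218 W/m
T_interface = T_inner − Q·ΣR(inner→interface) = 372 − 218×1.436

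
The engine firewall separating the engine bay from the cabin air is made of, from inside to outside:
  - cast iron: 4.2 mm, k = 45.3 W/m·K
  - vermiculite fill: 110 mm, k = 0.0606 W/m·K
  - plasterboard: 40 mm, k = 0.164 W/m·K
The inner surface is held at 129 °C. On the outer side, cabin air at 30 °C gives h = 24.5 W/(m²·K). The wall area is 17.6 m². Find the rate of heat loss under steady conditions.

Series thermal resistances:
R_cast iron = L/(kA) = 0.0042/(45.3×17.6) = 5.268×10^-6 K/W
R_vermiculite fill = L/(kA) = 0.11/(0.0606×17.6) = 0.1031 K/W
R_plasterboard = L/(kA) = 0.04/(0.164×17.6) = 0.01386 K/W
R_outer film = 1/(h_o·A) = 1/(24.5×17.6) = 0.002319 K/W
R_total = 0.1193 K/W
Q = ΔT / R_total = 99 / 0.1193

Q ≈ 830 W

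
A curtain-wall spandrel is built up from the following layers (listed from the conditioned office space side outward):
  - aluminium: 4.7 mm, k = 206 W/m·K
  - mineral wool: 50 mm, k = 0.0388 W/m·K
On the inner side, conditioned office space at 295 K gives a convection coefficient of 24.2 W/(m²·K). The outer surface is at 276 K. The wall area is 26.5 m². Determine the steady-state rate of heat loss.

Q ≈ 379 W

Thermal resistances in series:
R_inner film = 1/(h_i·A) = 1/(24.2×26.5) = 0.001559 K/W
R_aluminium = L/(kA) = 0.0047/(206×26.5) = 8.61×10^-7 K/W
R_mineral wool = L/(kA) = 0.05/(0.0388×26.5) = 0.04863 K/W
R_total = 0.05019 K/W
Q = ΔT / R_total = 19 / 0.05019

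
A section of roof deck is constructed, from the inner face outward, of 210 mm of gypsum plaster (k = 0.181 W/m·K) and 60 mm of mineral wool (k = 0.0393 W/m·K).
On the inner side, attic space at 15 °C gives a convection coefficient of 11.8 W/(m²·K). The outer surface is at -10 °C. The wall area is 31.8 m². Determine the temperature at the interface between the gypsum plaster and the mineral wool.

T ≈ 3.77 °C

Thermal resistances in series:
R_inner film = 1/(h_i·A) = 1/(11.8×31.8) = 0.002665 K/W
R_gypsum plaster = L/(kA) = 0.21/(0.181×31.8) = 0.03648 K/W
R_mineral wool = L/(kA) = 0.06/(0.0393×31.8) = 0.04801 K/W
R_total = 0.08716 K/W;  Q = ΔT/R_total = 25/0.08716 = 286.8 W
T_interface = T_inner − Q·ΣR(inner→interface) = 15 − 287×0.03915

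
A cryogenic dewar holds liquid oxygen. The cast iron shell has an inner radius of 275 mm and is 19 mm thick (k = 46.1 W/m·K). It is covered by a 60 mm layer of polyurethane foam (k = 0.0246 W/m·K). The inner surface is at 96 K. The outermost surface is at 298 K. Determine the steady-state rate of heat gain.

Each spherical layer contributes R = (1/r_i − 1/r_o)/(4πk):
R_cast iron shell = (1/0.275 − 1/0.294)/(4π×46.1) = 4.057×10^-4 K/W
R_polyurethane foam = (1/0.294 − 1/0.354)/(4π×0.0246) = 1.865 K/W
R_total = 1.865 K/W
Q = ΔT/R_total = 202/1.865

Q ≈ 108 W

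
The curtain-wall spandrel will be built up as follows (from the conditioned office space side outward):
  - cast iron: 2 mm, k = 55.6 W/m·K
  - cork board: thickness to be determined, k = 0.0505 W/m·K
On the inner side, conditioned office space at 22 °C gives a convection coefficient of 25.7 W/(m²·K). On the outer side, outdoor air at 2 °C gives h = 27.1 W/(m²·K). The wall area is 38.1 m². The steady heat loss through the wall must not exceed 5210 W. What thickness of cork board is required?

Series thermal resistances:
R_inner film = 1/(h_i·A) = 1/(25.7×38.1) = 0.001021 K/W
R_cast iron = L/(kA) = 0.002/(55.6×38.1) = 9.441×10^-7 K/W
R_outer film = 1/(h_o·A) = 1/(27.1×38.1) = 9.685×10^-4 K/W
Sum of the known resistances R_other = 0.001991 K/W
Required total resistance R_tot = ΔT/Q_allow = 20/5210 = 0.003839 K/W
R_cork board = R_tot − R_other = 0.001848 K/W
L = R·k·A = 0.001848×0.0505×38.1

L ≈ 3.56 mm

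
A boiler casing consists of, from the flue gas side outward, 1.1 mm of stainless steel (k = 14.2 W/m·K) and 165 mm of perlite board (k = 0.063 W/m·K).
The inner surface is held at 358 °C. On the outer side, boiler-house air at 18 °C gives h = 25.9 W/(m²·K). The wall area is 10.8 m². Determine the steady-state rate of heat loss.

Series thermal resistances:
R_stainless steel = L/(kA) = 0.0011/(14.2×10.8) = 7.173×10^-6 K/W
R_perlite board = L/(kA) = 0.165/(0.063×10.8) = 0.2425 K/W
R_outer film = 1/(h_o·A) = 1/(25.9×10.8) = 0.003575 K/W
R_total = 0.2461 K/W
Q = ΔT / R_total = 340 / 0.2461

Q ≈ 1380 W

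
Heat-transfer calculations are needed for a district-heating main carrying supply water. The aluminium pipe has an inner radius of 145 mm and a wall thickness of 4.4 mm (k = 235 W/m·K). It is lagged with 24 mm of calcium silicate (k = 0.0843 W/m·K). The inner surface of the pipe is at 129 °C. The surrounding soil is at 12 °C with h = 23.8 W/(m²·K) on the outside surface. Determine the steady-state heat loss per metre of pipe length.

Radial resistances (cylindrical: R_cond = ln(r_o/r_i)/(2πkL), R_conv = 1/(h·2πrL)):
R_aluminium pipe wall = ln(149.4/145)/(2π×235×1) = 2.025×10^-5 K/W
R_calcium silicate = ln(173.4/149.4)/(2π×0.0843×1) = 0.2813 K/W
R_outer film = 1/(h_o·2πr_oL) = 1/(23.8×2π×0.1734×1) = 0.03857 K/W
R_total = 0.3198 K/W
Q = ΔT/R_total = 117/0.3198

q′ ≈ 366 W/m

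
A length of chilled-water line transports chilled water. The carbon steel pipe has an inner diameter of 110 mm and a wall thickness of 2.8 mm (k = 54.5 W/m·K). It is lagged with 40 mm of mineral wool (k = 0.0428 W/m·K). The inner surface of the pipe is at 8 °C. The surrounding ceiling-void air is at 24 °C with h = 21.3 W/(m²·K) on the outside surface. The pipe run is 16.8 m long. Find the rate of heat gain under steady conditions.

Radial resistances (cylindrical: R_cond = ln(r_o/r_i)/(2πkL), R_conv = 1/(h·2πrL)):
R_carbon steel pipe wall = ln(57.8/55)/(2π×54.5×16.8) = 8.631×10^-6 K/W
R_mineral wool = ln(97.8/57.8)/(2π×0.0428×16.8) = 0.1164 K/W
R_outer film = 1/(h_o·2πr_oL) = 1/(21.3×2π×0.0978×16.8) = 0.004548 K/W
R_total = 0.121 K/W
Q = ΔT/R_total = 16/0.121

Q ≈ 132 W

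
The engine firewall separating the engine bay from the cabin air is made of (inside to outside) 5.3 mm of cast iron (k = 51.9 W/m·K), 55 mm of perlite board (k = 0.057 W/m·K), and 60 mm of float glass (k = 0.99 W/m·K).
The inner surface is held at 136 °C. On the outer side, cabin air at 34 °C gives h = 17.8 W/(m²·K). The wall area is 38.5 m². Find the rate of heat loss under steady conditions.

Series thermal resistances:
R_cast iron = L/(kA) = 0.0053/(51.9×38.5) = 2.652×10^-6 K/W
R_perlite board = L/(kA) = 0.055/(0.057×38.5) = 0.02506 K/W
R_float glass = L/(kA) = 0.06/(0.99×38.5) = 0.001574 K/W
R_outer film = 1/(h_o·A) = 1/(17.8×38.5) = 0.001459 K/W
R_total = 0.0281 K/W
Q = ΔT / R_total = 102 / 0.0281

Q ≈ 3630 W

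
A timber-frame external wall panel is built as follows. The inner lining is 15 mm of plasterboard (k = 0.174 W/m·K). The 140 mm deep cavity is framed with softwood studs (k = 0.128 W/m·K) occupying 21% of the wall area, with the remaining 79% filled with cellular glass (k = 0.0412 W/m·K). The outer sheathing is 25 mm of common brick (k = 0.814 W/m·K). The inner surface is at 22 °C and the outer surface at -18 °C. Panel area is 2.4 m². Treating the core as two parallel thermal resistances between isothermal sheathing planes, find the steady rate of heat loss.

Sheathing layers in series; stud and cavity paths in parallel between them.
R_inner = 0.015/(0.174×2.4) = 0.03592 K/W
R_stud  = 0.14/(0.128×0.21×2.4) = 2.17 K/W
R_cav   = 0.14/(0.0412×0.79×2.4) = 1.792 K/W
1/R_core = 1/R_stud + 1/R_cav → R_core = 0.9816 K/W
R_outer = 0.025/(0.814×2.4) = 0.0128 K/W
R_total = 1.03 K/W
Q = ΔT/R_total = 40/1.03

Q ≈ 38.8 W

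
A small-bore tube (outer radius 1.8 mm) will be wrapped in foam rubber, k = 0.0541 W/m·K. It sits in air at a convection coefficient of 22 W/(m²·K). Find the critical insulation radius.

For a cylinder r_cr = k/h = 0.0541/22
r_cr = 2.46 mm; since the bare radius (1.8 mm) is below r_cr, adding a thin layer of insulation will *increase* heat loss.

r_cr ≈ 2.46 mm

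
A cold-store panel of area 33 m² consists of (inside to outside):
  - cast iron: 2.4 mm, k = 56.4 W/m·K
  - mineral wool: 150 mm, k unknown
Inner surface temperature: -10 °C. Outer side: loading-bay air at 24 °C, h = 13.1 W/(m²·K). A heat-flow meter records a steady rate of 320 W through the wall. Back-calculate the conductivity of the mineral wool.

k ≈ 0.0437 W/(m·K)

Treating each layer as a thermal resistance in series:
R_cast iron = L/(kA) = 0.0024/(56.4×33) = 1.289×10^-6 K/W
R_outer film = 1/(h_o·A) = 1/(13.1×33) = 0.002313 K/W
Sum of known resistances R_other = 0.002314 K/W
Total R = ΔT/Q = 34/320 = 0.1062 K/W
R_mineral wool = R_total − R_other = 0.1039 K/W
k = L/(R·A) = 0.15/(0.1039×33)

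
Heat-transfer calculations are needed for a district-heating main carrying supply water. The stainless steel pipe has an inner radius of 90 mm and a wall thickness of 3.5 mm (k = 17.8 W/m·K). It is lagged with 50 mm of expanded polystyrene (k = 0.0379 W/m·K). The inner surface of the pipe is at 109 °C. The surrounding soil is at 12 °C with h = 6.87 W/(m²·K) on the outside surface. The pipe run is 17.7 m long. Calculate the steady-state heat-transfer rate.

Q ≈ 876 W

Radial resistances (cylindrical: R_cond = ln(r_o/r_i)/(2πkL), R_conv = 1/(h·2πrL)):
R_stainless steel pipe wall = ln(93.5/90)/(2π×17.8×17.7) = 1.927×10^-5 K/W
R_expanded polystyrene = ln(143.5/93.5)/(2π×0.0379×17.7) = 0.1016 K/W
R_outer film = 1/(h_o·2πr_oL) = 1/(6.87×2π×0.1435×17.7) = 0.009121 K/W
R_total = 0.1108 K/W
Q = ΔT/R_total = 97/0.1108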